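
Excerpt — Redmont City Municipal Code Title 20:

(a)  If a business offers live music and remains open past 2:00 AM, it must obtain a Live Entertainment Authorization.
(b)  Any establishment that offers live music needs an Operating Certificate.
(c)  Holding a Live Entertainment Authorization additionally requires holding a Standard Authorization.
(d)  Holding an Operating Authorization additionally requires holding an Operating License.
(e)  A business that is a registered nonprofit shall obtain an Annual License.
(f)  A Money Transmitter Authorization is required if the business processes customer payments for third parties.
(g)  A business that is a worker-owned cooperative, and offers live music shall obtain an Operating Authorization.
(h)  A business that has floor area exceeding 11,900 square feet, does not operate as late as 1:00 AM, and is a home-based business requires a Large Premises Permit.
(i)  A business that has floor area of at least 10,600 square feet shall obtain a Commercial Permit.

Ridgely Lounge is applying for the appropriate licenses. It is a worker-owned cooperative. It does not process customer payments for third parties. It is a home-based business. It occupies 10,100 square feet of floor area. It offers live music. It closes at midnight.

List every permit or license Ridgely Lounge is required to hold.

(a) offers live music; closes midnight, at/before 2:00 AM → Live Entertainment Authorization not required.
(b) offers live music → Operating Certificate required.
(c) Live Entertainment Authorization is not required → no effect.
(d) Operating Authorization is required → Operating License also required.
(e) is a worker-owned cooperative (not: is a registered nonprofit) → Annual License not required.
(f) does not process customer payments for third parties → Money Transmitter Authorization not required.
(g) is a worker-owned cooperative; offers live music → Operating Authorization required.
(h) floor area 10,100 square feet ≤ 11,900 square feet; closes midnight, at/before 1:00 AM; is a home-based business → Large Premises Permit not required.
(i) floor area 10,100 square feet < 10,600 square feet → Commercial Permit not required.

Operating Authorization, Operating Certificate, Operating License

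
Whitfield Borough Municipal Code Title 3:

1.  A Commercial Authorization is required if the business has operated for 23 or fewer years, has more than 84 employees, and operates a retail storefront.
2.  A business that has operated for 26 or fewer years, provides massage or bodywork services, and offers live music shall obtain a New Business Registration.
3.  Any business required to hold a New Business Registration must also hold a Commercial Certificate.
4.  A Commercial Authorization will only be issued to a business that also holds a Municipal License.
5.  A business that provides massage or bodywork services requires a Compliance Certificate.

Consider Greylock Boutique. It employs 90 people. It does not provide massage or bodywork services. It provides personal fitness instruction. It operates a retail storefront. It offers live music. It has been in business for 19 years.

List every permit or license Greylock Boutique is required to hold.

Commercial Authorization, Municipal License

1. years in business 19 ≤ 23; employees 90 > 84; operates a retail storefront → Commercial Authorization required.
2. years in business 19 ≤ 26; does not provide massage or bodywork services; offers live music → New Business Registration not required.
3. New Business Registration is not required → no effect.
4. Commercial Authorization is required → Municipal License also required.
5. does not provide massage or bodywork services → Compliance Certificate not required.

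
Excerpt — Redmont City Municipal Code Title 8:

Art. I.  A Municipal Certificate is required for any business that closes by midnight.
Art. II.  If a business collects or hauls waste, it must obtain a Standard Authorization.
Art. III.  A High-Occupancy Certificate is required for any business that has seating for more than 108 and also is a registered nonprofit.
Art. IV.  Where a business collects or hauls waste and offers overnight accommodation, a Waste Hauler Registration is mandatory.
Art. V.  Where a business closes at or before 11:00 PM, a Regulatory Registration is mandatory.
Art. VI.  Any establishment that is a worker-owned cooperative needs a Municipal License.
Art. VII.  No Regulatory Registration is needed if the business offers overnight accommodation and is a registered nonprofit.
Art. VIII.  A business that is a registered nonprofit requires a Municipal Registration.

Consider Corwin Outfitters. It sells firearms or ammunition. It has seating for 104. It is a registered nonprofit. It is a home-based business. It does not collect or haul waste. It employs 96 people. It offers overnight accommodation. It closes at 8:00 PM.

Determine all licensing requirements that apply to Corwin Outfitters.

Art. I. closes 8:00 PM, at/before midnight → Municipal Certificate required.
Art. II. does not collect or haul waste → Standard Authorization not required.
Art. III. seating 104 ≤ 108; is a registered nonprofit → High-Occupancy Certificate not required.
Art. IV. does not collect or haul waste; offers overnight accommodation → Waste Hauler Registration not required.
Art. V. closes 8:00 PM, at/before 11:00 PM → Regulatory Registration required.
Art. VI. is a registered nonprofit (not: is a worker-owned cooperative) → Municipal License not required.
Art. VII. offers overnight accommodation; is a registered nonprofit → exempt from Regulatory Registration.
Art. VIII. is a registered nonprofit → Municipal Registration required.

Municipal Certificate, Municipal Registration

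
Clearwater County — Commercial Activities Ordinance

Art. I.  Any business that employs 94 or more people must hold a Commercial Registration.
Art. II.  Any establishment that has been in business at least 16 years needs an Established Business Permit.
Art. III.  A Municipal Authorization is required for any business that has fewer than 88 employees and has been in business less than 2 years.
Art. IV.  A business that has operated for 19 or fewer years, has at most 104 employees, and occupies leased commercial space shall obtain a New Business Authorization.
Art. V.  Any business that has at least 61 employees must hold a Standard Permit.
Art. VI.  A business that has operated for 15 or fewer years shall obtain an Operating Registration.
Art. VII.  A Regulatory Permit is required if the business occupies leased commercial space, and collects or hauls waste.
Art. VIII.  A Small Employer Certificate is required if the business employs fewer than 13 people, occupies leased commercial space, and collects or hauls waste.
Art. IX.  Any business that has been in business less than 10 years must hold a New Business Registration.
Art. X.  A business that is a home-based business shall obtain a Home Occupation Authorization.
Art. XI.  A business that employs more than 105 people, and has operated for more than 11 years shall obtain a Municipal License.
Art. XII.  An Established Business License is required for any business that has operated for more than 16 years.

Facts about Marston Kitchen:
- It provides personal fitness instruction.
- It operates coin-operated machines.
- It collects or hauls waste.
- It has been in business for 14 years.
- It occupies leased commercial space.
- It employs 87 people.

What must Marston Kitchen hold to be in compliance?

Art. I. employees 87 < 94 → Commercial Registration not required.
Art. II. years in business 14 < 16 → Established Business Permit not required.
Art. III. employees 87 < 88; years in business 14 ≥ 2 → Municipal Authorization not required.
Art. IV. years in business 14 ≤ 19; employees 87 ≤ 104; occupies leased commercial space → New Business Authorization required.
Art. V. employees 87 ≥ 61 → Standard Permit required.
Art. VI. years in business 14 ≤ 15 → Operating Registration required.
Art. VII. occupies leased commercial space; collects or hauls waste → Regulatory Permit required.
Art. VIII. employees 87 ≥ 13; occupies leased commercial space; collects or hauls waste → Small Employer Certificate not required.
Art. IX. years in business 14 ≥ 10 → New Business Registration not required.
Art. X. occupies leased commercial space (not: is a home-based business) → Home Occupation Authorization not required.
Art. XI. employees 87 ≤ 105; years in business 14 > 11 → Municipal License not required.
Art. XII. years in business 14 ≤ 16 → Established Business License not required.

New Business Authorization, Operating Registration, Regulatory Permit, Standard Permit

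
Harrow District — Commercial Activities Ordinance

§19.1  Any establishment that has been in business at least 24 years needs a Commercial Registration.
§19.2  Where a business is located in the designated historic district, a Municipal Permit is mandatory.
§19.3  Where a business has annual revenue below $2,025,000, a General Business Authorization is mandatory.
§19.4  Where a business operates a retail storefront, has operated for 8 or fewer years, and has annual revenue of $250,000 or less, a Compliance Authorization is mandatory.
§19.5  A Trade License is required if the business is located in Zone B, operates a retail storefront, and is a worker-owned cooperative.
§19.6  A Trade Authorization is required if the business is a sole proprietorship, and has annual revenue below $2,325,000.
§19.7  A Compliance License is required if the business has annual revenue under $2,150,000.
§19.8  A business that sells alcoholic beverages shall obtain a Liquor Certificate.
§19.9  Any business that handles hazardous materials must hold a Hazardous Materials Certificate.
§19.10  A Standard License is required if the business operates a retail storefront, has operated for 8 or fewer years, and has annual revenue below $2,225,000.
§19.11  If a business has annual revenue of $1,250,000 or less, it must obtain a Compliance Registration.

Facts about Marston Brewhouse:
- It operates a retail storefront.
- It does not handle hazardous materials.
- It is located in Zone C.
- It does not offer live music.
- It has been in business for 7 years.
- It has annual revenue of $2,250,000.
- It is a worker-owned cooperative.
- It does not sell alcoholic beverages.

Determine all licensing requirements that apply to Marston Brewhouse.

§19.1 years in business 7 < 24 → Commercial Registration not required.
§19.2 is located in Zone C (not: is located in the designated historic district) → Municipal Permit not required.
§19.3 revenue $2,250,000 ≥ $2,025,000 → General Business Authorization not required.
§19.4 operates a retail storefront; years in business 7 ≤ 8; revenue $2,250,000 > $250,000 → Compliance Authorization not required.
§19.5 is located in Zone C (not: is located in Zone B); operates a retail storefront; is a worker-owned cooperative → Trade License not required.
§19.6 is a worker-owned cooperative (not: is a sole proprietorship); revenue $2,250,000 < $2,325,000 → Trade Authorization not required.
§19.7 revenue $2,250,000 ≥ $2,150,000 → Compliance License not required.
§19.8 does not sell alcoholic beverages → Liquor Certificate not required.
§19.9 does not handle hazardous materials → Hazardous Materials Certificate not required.
§19.10 operates a retail storefront; years in business 7 ≤ 8; revenue $2,250,000 ≥ $2,225,000 → Standard License not required.
§19.11 revenue $2,250,000 > $1,250,000 → Compliance Registration not required.

None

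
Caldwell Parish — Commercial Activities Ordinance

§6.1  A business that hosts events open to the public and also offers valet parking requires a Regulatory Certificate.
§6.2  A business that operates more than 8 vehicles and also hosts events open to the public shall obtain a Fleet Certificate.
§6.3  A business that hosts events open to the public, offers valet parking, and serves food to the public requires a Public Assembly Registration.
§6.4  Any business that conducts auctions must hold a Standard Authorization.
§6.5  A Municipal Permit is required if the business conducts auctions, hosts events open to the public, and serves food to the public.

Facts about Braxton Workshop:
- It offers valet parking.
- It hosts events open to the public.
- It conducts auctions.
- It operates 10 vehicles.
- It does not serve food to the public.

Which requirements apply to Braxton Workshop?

Fleet Certificate, Regulatory Certificate, Standard Authorization

§6.1 hosts events open to the public; offers valet parking → Regulatory Certificate required.
§6.2 vehicles 10 > 8; hosts events open to the public → Fleet Certificate required.
§6.3 hosts events open to the public; offers valet parking; does not serve food to the public → Public Assembly Registration not required.
§6.4 conducts auctions → Standard Authorization required.
§6.5 conducts auctions; hosts events open to the public; does not serve food to the public → Municipal Permit not required.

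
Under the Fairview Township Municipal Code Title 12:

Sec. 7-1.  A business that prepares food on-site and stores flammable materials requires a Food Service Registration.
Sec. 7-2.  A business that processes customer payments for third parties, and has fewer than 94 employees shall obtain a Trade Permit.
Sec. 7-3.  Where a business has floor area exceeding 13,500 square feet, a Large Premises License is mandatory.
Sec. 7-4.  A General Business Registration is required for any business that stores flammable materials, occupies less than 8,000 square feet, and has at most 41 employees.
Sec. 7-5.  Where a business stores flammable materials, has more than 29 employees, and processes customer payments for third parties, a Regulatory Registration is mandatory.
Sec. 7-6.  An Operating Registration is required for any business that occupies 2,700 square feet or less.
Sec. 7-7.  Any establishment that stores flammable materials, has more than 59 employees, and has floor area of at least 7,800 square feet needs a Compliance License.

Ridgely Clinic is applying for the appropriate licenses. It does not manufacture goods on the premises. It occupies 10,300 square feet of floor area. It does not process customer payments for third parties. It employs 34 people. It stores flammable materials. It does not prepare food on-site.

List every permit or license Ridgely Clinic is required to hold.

None

Sec. 7-1. does not prepare food on-site; stores flammable materials → Food Service Registration not required.
Sec. 7-2. does not process customer payments for third parties; employees 34 < 94 → Trade Permit not required.
Sec. 7-3. floor area 10,300 square feet ≤ 13,500 square feet → Large Premises License not required.
Sec. 7-4. stores flammable materials; floor area 10,300 square feet ≥ 8,000 square feet; employees 34 ≤ 41 → General Business Registration not required.
Sec. 7-5. stores flammable materials; employees 34 > 29; does not process customer payments for third parties → Regulatory Registration not required.
Sec. 7-6. floor area 10,300 square feet > 2,700 square feet → Operating Registration not required.
Sec. 7-7. stores flammable materials; employees 34 ≤ 59; floor area 10,300 square feet ≥ 7,800 square feet → Compliance License not required.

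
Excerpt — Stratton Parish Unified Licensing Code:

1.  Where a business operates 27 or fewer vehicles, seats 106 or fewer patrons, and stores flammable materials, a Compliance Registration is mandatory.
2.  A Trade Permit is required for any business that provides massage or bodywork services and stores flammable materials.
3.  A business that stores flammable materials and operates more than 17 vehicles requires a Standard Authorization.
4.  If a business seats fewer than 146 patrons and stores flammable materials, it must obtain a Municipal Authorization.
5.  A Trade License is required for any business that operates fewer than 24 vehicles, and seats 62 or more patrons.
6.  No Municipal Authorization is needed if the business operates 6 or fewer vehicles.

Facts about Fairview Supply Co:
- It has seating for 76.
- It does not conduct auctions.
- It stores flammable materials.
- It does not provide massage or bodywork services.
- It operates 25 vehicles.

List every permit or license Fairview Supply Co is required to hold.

Compliance Registration, Municipal Authorization, Standard Authorization

1. vehicles 25 ≤ 27; seating 76 ≤ 106; stores flammable materials → Compliance Registration required.
2. does not provide massage or bodywork services; stores flammable materials → Trade Permit not required.
3. stores flammable materials; vehicles 25 > 17 → Standard Authorization required.
4. seating 76 < 146; stores flammable materials → Municipal Authorization required.
5. vehicles 25 ≥ 24; seating 76 ≥ 62 → Trade License not required.
6. vehicles 25 > 6 → Municipal Authorization exemption does not apply.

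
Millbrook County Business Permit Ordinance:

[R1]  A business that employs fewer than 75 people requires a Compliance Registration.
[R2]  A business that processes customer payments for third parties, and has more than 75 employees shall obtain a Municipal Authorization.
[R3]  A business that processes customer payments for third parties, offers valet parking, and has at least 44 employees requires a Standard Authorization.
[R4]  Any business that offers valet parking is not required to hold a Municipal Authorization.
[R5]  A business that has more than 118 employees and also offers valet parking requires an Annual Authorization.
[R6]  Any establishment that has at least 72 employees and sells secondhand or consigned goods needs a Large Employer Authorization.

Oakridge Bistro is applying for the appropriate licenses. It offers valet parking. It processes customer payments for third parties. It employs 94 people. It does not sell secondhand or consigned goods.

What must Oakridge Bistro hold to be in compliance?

[R1] employees 94 ≥ 75 → Compliance Registration not required.
[R2] processes customer payments for third parties; employees 94 > 75 → Municipal Authorization required.
[R3] processes customer payments for third parties; offers valet parking; employees 94 ≥ 44 → Standard Authorization required.
[R4] offers valet parking → exempt from Municipal Authorization.
[R5] employees 94 ≤ 118; offers valet parking → Annual Authorization not required.
[R6] employees 94 ≥ 72; does not sell secondhand or consigned goods → Large Employer Authorization not required.

Standard Authorization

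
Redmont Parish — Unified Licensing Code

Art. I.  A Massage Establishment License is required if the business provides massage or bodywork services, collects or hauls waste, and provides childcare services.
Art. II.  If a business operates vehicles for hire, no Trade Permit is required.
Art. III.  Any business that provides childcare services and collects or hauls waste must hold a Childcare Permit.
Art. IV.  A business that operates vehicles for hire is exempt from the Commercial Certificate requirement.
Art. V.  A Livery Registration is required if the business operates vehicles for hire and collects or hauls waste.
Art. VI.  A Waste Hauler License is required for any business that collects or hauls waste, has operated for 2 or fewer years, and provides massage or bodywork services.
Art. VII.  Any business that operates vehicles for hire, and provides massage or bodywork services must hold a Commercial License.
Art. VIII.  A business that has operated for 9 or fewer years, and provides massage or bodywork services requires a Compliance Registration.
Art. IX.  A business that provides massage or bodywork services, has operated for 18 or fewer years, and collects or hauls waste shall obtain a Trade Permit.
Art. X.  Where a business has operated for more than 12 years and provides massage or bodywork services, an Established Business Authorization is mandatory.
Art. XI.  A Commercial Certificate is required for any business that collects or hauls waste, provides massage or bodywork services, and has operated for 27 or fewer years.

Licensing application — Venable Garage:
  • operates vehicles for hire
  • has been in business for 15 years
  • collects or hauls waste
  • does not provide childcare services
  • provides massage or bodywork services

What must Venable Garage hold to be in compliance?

Art. I. provides massage or bodywork services; collects or hauls waste; does not provide childcare services → Massage Establishment License not required.
Art. II. operates vehicles for hire → exempt from Trade Permit.
Art. III. does not provide childcare services; collects or hauls waste → Childcare Permit not required.
Art. IV. operates vehicles for hire → exempt from Commercial Certificate.
Art. V. operates vehicles for hire; collects or hauls waste → Livery Registration required.
Art. VI. collects or hauls waste; years in business 15 > 2; provides massage or bodywork services → Waste Hauler License not required.
Art. VII. operates vehicles for hire; provides massage or bodywork services → Commercial License required.
Art. VIII. years in business 15 > 9; provides massage or bodywork services → Compliance Registration not required.
Art. IX. provides massage or bodywork services; years in business 15 ≤ 18; collects or hauls waste → Trade Permit required.
Art. X. years in business 15 > 12; provides massage or bodywork services → Established Business Authorization required.
Art. XI. collects or hauls waste; provides massage or bodywork services; years in business 15 ≤ 27 → Commercial Certificate required.

Commercial License, Established Business Authorization, Livery Registration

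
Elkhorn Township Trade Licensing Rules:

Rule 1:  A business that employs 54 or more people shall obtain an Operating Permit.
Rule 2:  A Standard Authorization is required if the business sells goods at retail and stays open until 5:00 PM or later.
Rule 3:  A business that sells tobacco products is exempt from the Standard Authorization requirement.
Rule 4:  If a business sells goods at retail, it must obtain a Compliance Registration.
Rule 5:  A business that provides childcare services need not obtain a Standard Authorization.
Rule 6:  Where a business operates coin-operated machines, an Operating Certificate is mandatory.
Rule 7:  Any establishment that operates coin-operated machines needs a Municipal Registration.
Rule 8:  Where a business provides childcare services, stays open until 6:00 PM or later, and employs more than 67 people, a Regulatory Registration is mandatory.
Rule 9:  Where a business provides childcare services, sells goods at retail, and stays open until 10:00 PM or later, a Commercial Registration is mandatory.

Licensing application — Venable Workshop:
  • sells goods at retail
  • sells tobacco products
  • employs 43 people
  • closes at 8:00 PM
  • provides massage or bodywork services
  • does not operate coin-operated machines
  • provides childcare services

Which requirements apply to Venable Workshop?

Compliance Registration

Rule 1: employees 43 < 54 → Operating Permit not required.
Rule 2: sells goods at retail; closes 8:00 PM, after 5:00 PM → Standard Authorization required.
Rule 3: sells tobacco products → exempt from Standard Authorization.
Rule 4: sells goods at retail → Compliance Registration required.
Rule 5: provides childcare services → exempt from Standard Authorization.
Rule 6: does not operate coin-operated machines → Operating Certificate not required.
Rule 7: does not operate coin-operated machines → Municipal Registration not required.
Rule 8: provides childcare services; closes 8:00 PM, after 6:00 PM; employees 43 ≤ 67 → Regulatory Registration not required.
Rule 9: provides childcare services; sells goods at retail; closes 8:00 PM, at/before 10:00 PM → Commercial Registration not required.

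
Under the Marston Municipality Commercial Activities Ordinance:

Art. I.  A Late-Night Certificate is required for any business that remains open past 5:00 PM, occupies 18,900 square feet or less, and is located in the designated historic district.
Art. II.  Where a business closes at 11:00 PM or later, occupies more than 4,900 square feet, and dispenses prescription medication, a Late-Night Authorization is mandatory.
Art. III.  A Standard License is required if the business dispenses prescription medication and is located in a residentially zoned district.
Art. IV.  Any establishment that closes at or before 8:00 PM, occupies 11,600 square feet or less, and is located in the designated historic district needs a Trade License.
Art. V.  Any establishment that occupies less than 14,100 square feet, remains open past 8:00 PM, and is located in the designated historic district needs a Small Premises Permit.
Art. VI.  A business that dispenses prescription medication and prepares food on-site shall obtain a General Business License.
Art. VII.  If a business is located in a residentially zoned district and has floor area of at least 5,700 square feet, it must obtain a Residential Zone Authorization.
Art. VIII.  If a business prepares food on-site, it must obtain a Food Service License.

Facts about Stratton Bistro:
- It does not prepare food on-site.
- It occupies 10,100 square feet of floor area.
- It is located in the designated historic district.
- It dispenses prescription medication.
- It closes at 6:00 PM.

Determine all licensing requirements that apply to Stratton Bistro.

Late-Night Certificate, Trade License

Art. I. closes 6:00 PM, after 5:00 PM; floor area 10,100 square feet ≤ 18,900 square feet; is located in the designated historic district → Late-Night Certificate required.
Art. II. closes 6:00 PM, at/before 11:00 PM; floor area 10,100 square feet > 4,900 square feet; dispenses prescription medication → Late-Night Authorization not required.
Art. III. dispenses prescription medication; is located in the designated historic district (not: is located in a residentially zoned district) → Standard License not required.
Art. IV. closes 6:00 PM, at/before 8:00 PM; floor area 10,100 square feet ≤ 11,600 square feet; is located in the designated historic district → Trade License required.
Art. V. floor area 10,100 square feet < 14,100 square feet; closes 6:00 PM, at/before 8:00 PM; is located in the designated historic district → Small Premises Permit not required.
Art. VI. dispenses prescription medication; does not prepare food on-site → General Business License not required.
Art. VII. is located in the designated historic district (not: is located in a residentially zoned district); floor area 10,100 square feet ≥ 5,700 square feet → Residential Zone Authorization not required.
Art. VIII. does not prepare food on-site → Food Service License not required.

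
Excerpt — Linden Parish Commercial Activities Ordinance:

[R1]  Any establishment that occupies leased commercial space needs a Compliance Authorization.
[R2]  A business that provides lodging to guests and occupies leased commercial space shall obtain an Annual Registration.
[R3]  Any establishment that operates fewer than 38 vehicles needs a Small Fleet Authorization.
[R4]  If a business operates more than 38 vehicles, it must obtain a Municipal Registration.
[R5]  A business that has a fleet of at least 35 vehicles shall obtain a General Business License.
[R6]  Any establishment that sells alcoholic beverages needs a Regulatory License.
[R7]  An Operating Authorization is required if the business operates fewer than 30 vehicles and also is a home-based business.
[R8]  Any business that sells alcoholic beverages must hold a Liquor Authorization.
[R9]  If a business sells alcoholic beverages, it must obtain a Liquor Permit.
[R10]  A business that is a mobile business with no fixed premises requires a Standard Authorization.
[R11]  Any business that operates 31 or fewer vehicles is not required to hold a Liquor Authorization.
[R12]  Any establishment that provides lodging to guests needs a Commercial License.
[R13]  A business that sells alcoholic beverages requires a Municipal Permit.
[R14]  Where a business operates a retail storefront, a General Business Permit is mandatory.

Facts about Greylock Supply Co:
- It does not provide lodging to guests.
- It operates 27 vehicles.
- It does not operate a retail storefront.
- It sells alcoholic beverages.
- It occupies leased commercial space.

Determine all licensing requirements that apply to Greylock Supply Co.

Compliance Authorization, Liquor Permit, Municipal Permit, Regulatory License, Small Fleet Authorization

[R1] occupies leased commercial space → Compliance Authorization required.
[R2] does not provide lodging to guests; occupies leased commercial space → Annual Registration not required.
[R3] vehicles 27 < 38 → Small Fleet Authorization required.
[R4] vehicles 27 ≤ 38 → Municipal Registration not required.
[R5] vehicles 27 < 35 → General Business License not required.
[R6] sells alcoholic beverages → Regulatory License required.
[R7] vehicles 27 < 30; occupies leased commercial space (not: is a home-based business) → Operating Authorization not required.
[R8] sells alcoholic beverages → Liquor Authorization required.
[R9] sells alcoholic beverages → Liquor Permit required.
[R10] occupies leased commercial space (not: is a mobile business with no fixed premises) → Standard Authorization not required.
[R11] vehicles 27 ≤ 31 → exempt from Liquor Authorization.
[R12] does not provide lodging to guests → Commercial License not required.
[R13] sells alcoholic beverages → Municipal Permit required.
[R14] does not operate a retail storefront → General Business Permit not required.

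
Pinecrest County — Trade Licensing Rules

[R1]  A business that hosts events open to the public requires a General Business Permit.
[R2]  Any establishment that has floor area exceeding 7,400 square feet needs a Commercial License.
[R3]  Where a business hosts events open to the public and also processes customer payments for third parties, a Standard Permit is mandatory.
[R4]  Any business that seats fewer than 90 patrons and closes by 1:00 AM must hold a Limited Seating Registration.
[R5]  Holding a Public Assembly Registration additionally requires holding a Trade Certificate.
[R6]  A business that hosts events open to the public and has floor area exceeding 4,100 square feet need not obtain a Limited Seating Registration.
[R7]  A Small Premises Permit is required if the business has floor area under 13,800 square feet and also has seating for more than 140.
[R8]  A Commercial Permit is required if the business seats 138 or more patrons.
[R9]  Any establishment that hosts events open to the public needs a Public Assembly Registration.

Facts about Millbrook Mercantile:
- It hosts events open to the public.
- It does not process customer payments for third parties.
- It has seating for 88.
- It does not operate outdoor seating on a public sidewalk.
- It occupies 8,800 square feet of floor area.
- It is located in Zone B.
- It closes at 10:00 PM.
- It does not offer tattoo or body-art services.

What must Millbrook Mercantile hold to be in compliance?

Commercial License, General Business Permit, Public Assembly Registration, Trade Certificate

[R1] hosts events open to the public → General Business Permit required.
[R2] floor area 8,800 square feet > 7,400 square feet → Commercial License required.
[R3] hosts events open to the public; does not process customer payments for third parties → Standard Permit not required.
[R4] seating 88 < 90; closes 10:00 PM, at/before 1:00 AM → Limited Seating Registration required.
[R5] Public Assembly Registration is required → Trade Certificate also required.
[R6] hosts events open to the public; floor area 8,800 square feet > 4,100 square feet → exempt from Limited Seating Registration.
[R7] floor area 8,800 square feet < 13,800 square feet; seating 88 ≤ 140 → Small Premises Permit not required.
[R8] seating 88 < 138 → Commercial Permit not required.
[R9] hosts events open to the public → Public Assembly Registration required.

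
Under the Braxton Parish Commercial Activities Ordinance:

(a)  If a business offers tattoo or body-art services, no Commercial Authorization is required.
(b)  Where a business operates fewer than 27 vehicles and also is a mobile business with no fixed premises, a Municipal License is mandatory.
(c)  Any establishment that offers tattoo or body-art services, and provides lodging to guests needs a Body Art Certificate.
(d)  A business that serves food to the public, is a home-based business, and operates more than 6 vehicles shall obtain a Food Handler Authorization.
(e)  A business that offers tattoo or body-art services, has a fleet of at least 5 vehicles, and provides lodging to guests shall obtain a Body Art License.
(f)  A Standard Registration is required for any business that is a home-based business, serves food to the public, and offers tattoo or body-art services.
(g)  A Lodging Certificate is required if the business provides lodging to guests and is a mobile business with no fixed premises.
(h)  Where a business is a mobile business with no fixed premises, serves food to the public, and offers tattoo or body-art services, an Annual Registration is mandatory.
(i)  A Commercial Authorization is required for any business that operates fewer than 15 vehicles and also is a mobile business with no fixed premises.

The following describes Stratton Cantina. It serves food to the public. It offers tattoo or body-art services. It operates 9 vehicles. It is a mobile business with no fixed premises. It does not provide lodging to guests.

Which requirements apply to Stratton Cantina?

(a) offers tattoo or body-art services → exempt from Commercial Authorization.
(b) vehicles 9 < 27; is a mobile business with no fixed premises → Municipal License required.
(c) offers tattoo or body-art services; does not provide lodging to guests → Body Art Certificate not required.
(d) serves food to the public; is a mobile business with no fixed premises (not: is a home-based business); vehicles 9 > 6 → Food Handler Authorization not required.
(e) offers tattoo or body-art services; vehicles 9 ≥ 5; does not provide lodging to guests → Body Art License not required.
(f) is a mobile business with no fixed premises (not: is a home-based business); serves food to the public; offers tattoo or body-art services → Standard Registration not required.
(g) does not provide lodging to guests; is a mobile business with no fixed premises → Lodging Certificate not required.
(h) is a mobile business with no fixed premises; serves food to the public; offers tattoo or body-art services → Annual Registration required.
(i) vehicles 9 < 15; is a mobile business with no fixed premises → Commercial Authorization required.

Annual Registration, Municipal License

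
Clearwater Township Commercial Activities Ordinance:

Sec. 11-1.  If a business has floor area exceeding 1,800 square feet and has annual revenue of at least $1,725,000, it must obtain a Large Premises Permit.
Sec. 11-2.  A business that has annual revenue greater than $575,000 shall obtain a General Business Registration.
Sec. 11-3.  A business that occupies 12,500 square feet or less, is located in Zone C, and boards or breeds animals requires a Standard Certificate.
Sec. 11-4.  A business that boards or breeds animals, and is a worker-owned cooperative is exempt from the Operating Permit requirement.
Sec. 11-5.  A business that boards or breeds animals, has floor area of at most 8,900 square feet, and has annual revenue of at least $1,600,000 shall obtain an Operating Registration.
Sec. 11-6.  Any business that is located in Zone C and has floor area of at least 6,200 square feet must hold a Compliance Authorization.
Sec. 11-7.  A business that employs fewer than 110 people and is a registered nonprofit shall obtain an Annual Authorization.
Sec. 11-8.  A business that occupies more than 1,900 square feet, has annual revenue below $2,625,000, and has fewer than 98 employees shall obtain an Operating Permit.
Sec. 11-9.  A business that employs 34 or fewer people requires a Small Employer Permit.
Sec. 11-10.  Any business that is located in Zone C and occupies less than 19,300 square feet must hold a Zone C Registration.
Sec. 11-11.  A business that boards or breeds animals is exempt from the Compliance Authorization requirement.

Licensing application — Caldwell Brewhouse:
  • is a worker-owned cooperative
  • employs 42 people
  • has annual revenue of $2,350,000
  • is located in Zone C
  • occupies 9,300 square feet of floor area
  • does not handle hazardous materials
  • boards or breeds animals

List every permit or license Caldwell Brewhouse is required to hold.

Sec. 11-1. floor area 9,300 square feet > 1,800 square feet; revenue $2,350,000 ≥ $1,725,000 → Large Premises Permit required.
Sec. 11-2. revenue $2,350,000 > $575,000 → General Business Registration required.
Sec. 11-3. floor area 9,300 square feet ≤ 12,500 square feet; is located in Zone C; boards or breeds animals → Standard Certificate required.
Sec. 11-4. boards or breeds animals; is a worker-owned cooperative → exempt from Operating Permit.
Sec. 11-5. boards or breeds animals; floor area 9,300 square feet > 8,900 square feet; revenue $2,350,000 ≥ $1,600,000 → Operating Registration not required.
Sec. 11-6. is located in Zone C; floor area 9,300 square feet ≥ 6,200 square feet → Compliance Authorization required.
Sec. 11-7. employees 42 < 110; is a worker-owned cooperative (not: is a registered nonprofit) → Annual Authorization not required.
Sec. 11-8. floor area 9,300 square feet > 1,900 square feet; revenue $2,350,000 < $2,625,000; employees 42 < 98 → Operating Permit required.
Sec. 11-9. employees 42 > 34 → Small Employer Permit not required.
Sec. 11-10. is located in Zone C; floor area 9,300 square feet < 19,300 square feet → Zone C Registration required.
Sec. 11-11. boards or breeds animals → exempt from Compliance Authorization.

General Business Registration, Large Premises Permit, Standard Certificate, Zone C Registration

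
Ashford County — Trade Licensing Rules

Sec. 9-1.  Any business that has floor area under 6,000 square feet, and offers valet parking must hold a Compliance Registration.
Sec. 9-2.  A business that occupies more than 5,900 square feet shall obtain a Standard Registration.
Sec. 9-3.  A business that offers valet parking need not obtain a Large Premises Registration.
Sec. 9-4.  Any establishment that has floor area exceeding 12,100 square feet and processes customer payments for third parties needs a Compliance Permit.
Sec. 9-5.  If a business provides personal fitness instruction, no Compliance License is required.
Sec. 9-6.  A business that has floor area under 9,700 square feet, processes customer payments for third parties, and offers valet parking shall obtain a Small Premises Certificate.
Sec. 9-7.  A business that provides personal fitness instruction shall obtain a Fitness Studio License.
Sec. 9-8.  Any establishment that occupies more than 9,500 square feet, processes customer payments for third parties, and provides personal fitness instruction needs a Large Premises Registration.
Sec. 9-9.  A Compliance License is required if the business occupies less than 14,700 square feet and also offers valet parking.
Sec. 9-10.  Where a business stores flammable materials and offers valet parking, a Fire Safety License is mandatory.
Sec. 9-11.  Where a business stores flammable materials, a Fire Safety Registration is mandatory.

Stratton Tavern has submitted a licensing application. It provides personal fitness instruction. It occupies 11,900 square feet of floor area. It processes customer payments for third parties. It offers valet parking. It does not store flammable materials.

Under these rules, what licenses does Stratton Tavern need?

Sec. 9-1. floor area 11,900 square feet ≥ 6,000 square feet; offers valet parking → Compliance Registration not required.
Sec. 9-2. floor area 11,900 square feet > 5,900 square feet → Standard Registration required.
Sec. 9-3. offers valet parking → exempt from Large Premises Registration.
Sec. 9-4. floor area 11,900 square feet ≤ 12,100 square feet; processes customer payments for third parties → Compliance Permit not required.
Sec. 9-5. provides personal fitness instruction → exempt from Compliance License.
Sec. 9-6. floor area 11,900 square feet ≥ 9,700 square feet; processes customer payments for third parties; offers valet parking → Small Premises Certificate not required.
Sec. 9-7. provides personal fitness instruction → Fitness Studio License required.
Sec. 9-8. floor area 11,900 square feet > 9,500 square feet; processes customer payments for third parties; provides personal fitness instruction → Large Premises Registration required.
Sec. 9-9. floor area 11,900 square feet < 14,700 square feet; offers valet parking → Compliance License required.
Sec. 9-10. does not store flammable materials; offers valet parking → Fire Safety License not required.
Sec. 9-11. does not store flammable materials → Fire Safety Registration not required.

Fitness Studio License, Standard Registration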